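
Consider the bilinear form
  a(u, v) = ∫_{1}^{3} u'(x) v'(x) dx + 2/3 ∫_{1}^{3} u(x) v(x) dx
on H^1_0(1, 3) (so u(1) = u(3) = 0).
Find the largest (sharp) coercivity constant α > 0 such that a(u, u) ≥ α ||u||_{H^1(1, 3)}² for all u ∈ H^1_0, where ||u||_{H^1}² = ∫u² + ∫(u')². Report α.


α = (8/3 + π^2)/(4 + π^2)

Coercivity of a(·,·) on H^1_0(1, 3) means a(u, u) ≥ α ||u||_{H^1}² for every u ∈ H^1_0.
The interval has length L = 2, and Poincaré/coercivity depend only on L. Here a(u, u) = ∫(u')² + (2/3)·∫u².
Here 0 < c = 2/3 < 1. The condition a(u,u) ≥ α||u||_{H^1}² reads (1−α)∫(u')² ≥ (α−c)∫u². Any admissible α is ≤ 1 (rapidly oscillating u have ∫u²/∫(u')² → 0), and α = 1 would force 0 ≥ (1−c)∫u², impossible since c < 1; so 1−α > 0. By the sharp Poincaré inequality on H^1_0 of an interval of length L, ∫(u')² ≥ (π/L)²∫u² with equality for the first sine mode sin(π(x−x₀)/L) (x₀ the left endpoint), so the inequality holds for all u iff (1−α)(π/L)² ≥ α − c, i.e. α ≤ ((π/L)² + c)/((π/L)² + 1) = (1 + c(L/π)²)/(1 + (L/π)²). With (π/L)² = π^2/4 and c = 2/3, the largest admissible constant is α = ((π/L)² + c)/((π/L)² + 1).
Simplifying, α = (8/3 + π^2)/(4 + π^2).


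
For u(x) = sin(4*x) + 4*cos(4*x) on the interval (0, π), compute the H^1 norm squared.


||u||_{H^1(0,π)}^2 = 289*π/2

u'(x) = -16*sin(4*x) + 4*cos(4*x).
Expand u² and (u')² and integrate term by term on (0, π), using: for integers n ≥ 1, ∫_0^π sin²(nx) dx = ∫_0^π cos²(nx) dx = π/2; for n ≠ n', ∫_0^π sin(nx)sin(n'x) dx = ∫_0^π cos(nx)cos(n'x) dx = 0; and by product-to-sum, ∫_0^π sin(nx)cos(n'x) dx = ½∫_0^π [sin((n+n')x) + sin((n−n')x)] dx, which is 0 when n+n' is even and 2n/(n²−n'²) when n+n' is odd (it need not vanish on (0, π)).
  u² squared terms: (4)²·∫cos(4x)² dx = 16·π/2 = 8*π;  (1)²·∫sin(4x)² dx = 1·π/2 = π/2.
  u² cross terms: 2·(4)·(1)·∫cos(4x)·sin(4x) dx = 8·(0) = 0.
  So ∫_0^π u² dx = 8*π + π/2 + 0 = 17*π/2.
  (u')² squared terms: (-16)²·∫sin(4x)² dx = 256·π/2 = 128*π;  (4)²·∫cos(4x)² dx = 16·π/2 = 8*π.
  (u')² cross terms: 2·(-16)·(4)·∫sin(4x)·cos(4x) dx = -128·(0) = 0.
  So ∫_0^π (u')² dx = 128*π + 8*π + 0 = 136*π.
||u||_{H^1}^2 = (17*π/2) + (136*π) = 289*π/2.


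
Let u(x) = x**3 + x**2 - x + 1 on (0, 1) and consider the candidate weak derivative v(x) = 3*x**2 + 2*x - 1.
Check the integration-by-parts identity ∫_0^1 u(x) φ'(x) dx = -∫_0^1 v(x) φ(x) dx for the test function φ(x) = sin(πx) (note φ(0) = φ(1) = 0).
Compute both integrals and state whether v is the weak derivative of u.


LHS = -3/π + 12/π^3, RHS = -3/π + 12/π^3. Yes, v = u' weakly.

u(x) = x**3 + x**2 - x + 1, classical derivative u'(x) = 3*x**2 + 2*x - 1.
φ(x) = sin(πx), so φ'(x) = π*cos(π*x).
Note φ(0) = φ(1) = 0, so the boundary term u·φ vanishes.
LHS = ∫_0^1 u(x) φ'(x) dx = ∫_0^1 (π*x^3*cos(π*x) + π*x^2*cos(π*x) - π*x*cos(π*x) + π*cos(π*x)) dx. Term by term:
  ∫_0^1 π*cos(π*x) dx = 0;  ∫_0^1 π*x^2*cos(π*x) dx = -2/π;  ∫_0^1 π*x^3*cos(π*x) dx = -3/π + 12/π^3;
  ∫_0^1 -π*x*cos(π*x) dx = 2/π.
Sum: 0 − 2/π + -3/π + 12/π^3 + 2/π = -3/π + 12/π^3.
So LHS = -3/π + 12/π^3.
∫_0^1 v(x) φ(x) dx = ∫_0^1 (3*x^2*sin(π*x) + 2*x*sin(π*x) - sin(π*x)) dx. Term by term:
  ∫_0^1 -sin(π*x) dx = -2/π;  ∫_0^1 2*x*sin(π*x) dx = 2/π;  ∫_0^1 3*x^2*sin(π*x) dx = -12/π^3 + 3/π.
Sum: -2/π + 2/π + -12/π^3 + 3/π = -12/π^3 + 3/π.
So RHS = -∫_0^1 v(x) φ(x) dx = -3/π + 12/π^3.
LHS = RHS, so the identity holds for this test φ.
Moreover u is smooth here and v(x) = u'(x) = 3*x**2 + 2*x - 1 pointwise, so the identity holds for every test function. Hence v is the weak derivative of u.


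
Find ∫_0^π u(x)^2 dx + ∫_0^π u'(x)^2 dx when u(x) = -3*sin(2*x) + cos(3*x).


||u||_{H^1(0,π)}^2 = 48 + 55*π/2

u'(x) = -3*sin(3*x) - 6*cos(2*x).
Expand u² and (u')² and integrate term by term on (0, π), using: for integers n ≥ 1, ∫_0^π sin²(nx) dx = ∫_0^π cos²(nx) dx = π/2; for n ≠ n', ∫_0^π sin(nx)sin(n'x) dx = ∫_0^π cos(nx)cos(n'x) dx = 0; and by product-to-sum, ∫_0^π sin(nx)cos(n'x) dx = ½∫_0^π [sin((n+n')x) + sin((n−n')x)] dx, which is 0 when n+n' is even and 2n/(n²−n'²) when n+n' is odd (it need not vanish on (0, π)).
  u² squared terms: (-3)²·∫sin(2x)² dx = 9·π/2 = 9*π/2;  (1)²·∫cos(3x)² dx = 1·π/2 = π/2.
  u² cross terms: 2·(-3)·(1)·∫sin(2x)·cos(3x) dx = -6·(-4/5) = 24/5.
  So ∫_0^π u² dx = 9*π/2 + π/2 + 24/5 = 24/5 + 5*π.
  (u')² squared terms: (-6)²·∫cos(2x)² dx = 36·π/2 = 18*π;  (-3)²·∫sin(3x)² dx = 9·π/2 = 9*π/2.
  (u')² cross terms: 2·(-6)·(-3)·∫cos(2x)·sin(3x) dx = 36·(6/5) = 216/5.
  So ∫_0^π (u')² dx = 18*π + 9*π/2 + 216/5 = 216/5 + 45*π/2.
||u||_{H^1}^2 = (24/5 + 5*π) + (216/5 + 45*π/2) = 48 + 55*π/2.


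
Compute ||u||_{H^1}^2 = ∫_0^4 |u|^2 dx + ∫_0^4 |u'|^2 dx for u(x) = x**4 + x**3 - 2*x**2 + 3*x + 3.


||u||_{H^1}^2 = 29155016/315

The H^1 norm (squared) on an interval (0, L) is
  ||u||_{H^1}^2 = ∫_0^L u(x)^2 dx + ∫_0^L u'(x)^2 dx.
Compute u'(x) = 4*x**3 + 3*x**2 - 4*x + 3.
Then u(x)^2 = x**8 + 2*x**7 - 3*x**6 + 2*x**5 + 16*x**4 - 6*x**3 - 3*x**2 + 18*x + 9 and u'(x)^2 = 16*x**6 + 24*x**5 - 23*x**4 + 34*x**2 - 24*x + 9.
Integrate each monomial from 0 to 4 using ∫_0^4 c·x^n dx = c·4^(n+1)/(n+1):
  ∫_0^4 u(x)^2 dx = ∫_0^4 (x^8 + 2*x^7 - 3*x^6 + 2*x^5 + 16*x^4 - 6*x^3 - 3*x^2 + 18*x + 9) dx. Term by term:
    ∫_0^4 x^8 dx = 262144/9;  ∫_0^4 2*x^7 dx = 16384;  ∫_0^4 -3*x^6 dx = -49152/7;
    ∫_0^4 2*x^5 dx = 4096/3;  ∫_0^4 16*x^4 dx = 16384/5;  ∫_0^4 -6*x^3 dx = -384;
    ∫_0^4 -3*x^2 dx = -64;  ∫_0^4 18*x dx = 144;  ∫_0^4 9 dx = 36.
  Sum: 262144/9 + 16384 − 49152/7 + 4096/3 + 16384/5 − 384 − 64 + 144 + 36 = 13502012/315.
  ∫_0^4 u'(x)^2 dx = ∫_0^4 (16*x^6 + 24*x^5 - 23*x^4 + 34*x^2 - 24*x + 9) dx. Term by term:
    ∫_0^4 16*x^6 dx = 262144/7;  ∫_0^4 24*x^5 dx = 16384;  ∫_0^4 -23*x^4 dx = -23552/5;
    ∫_0^4 34*x^2 dx = 2176/3;  ∫_0^4 -24*x dx = -192;  ∫_0^4 9 dx = 36.
  Sum: 262144/7 + 16384 − 23552/5 + 2176/3 − 192 + 36 = 5217668/105.
Adding: ||u||_{H^1}^2 = 13502012/315 + 5217668/105 = 29155016/315.


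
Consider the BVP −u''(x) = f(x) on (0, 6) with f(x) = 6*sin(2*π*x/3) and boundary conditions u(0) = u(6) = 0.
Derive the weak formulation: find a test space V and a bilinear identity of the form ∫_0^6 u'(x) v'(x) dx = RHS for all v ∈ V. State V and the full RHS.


V = H^1_0(0, 6) (so v(0) = v(6) = 0); weak form: ∫_0^6 u'v' dx = ∫_0^6 (6*sin(2*π*x/3)) v dx for all v ∈ V.

Multiply both sides by a test function v and integrate from 0 to 6:
  ∫_0^6 −u''(x) v(x) dx = ∫_0^6 f(x) v(x) dx.
Integrate the LHS by parts once:
  ∫_0^6 −u'' v dx = −[u'(x) v(x)]_0^6 + ∫_0^6 u'(x) v'(x) dx.
Thus ∫_0^6 u'(x) v'(x) dx = ∫_0^6 f(x) v(x) dx + [u'(x) v(x)]_0^6.
Choose V so that boundary terms are either known or forced to vanish.
u is Dirichlet: u(0) = u(6) = 0. Let V = H^1_0(0, 6); then v(0) = v(6) = 0, and [u' v]_0^6 = 0.
Weak formulation: find u (satisfying any essential BC) such that ∫_0^6 u'(x) v'(x) dx = ∫_0^6 f v dx for all v ∈ V.
Substituting f(x) = 6*sin(2*π*x/3), the right-hand side is ∫_0^6 (6*sin(2*π*x/3)) v dx.


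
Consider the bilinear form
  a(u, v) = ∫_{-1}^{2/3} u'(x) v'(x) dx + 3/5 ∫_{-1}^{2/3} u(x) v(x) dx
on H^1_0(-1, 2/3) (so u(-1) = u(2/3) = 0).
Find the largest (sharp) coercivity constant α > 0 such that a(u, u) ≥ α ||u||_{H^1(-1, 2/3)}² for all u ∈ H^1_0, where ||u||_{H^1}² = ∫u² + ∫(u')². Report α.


α = 3*(5 + 3*π^2)/(25 + 9*π^2)

Coercivity of a(·,·) on H^1_0(-1, 2/3) means a(u, u) ≥ α ||u||_{H^1}² for every u ∈ H^1_0.
The interval has length L = 5/3, and Poincaré/coercivity depend only on L. Here a(u, u) = ∫(u')² + (3/5)·∫u².
Here 0 < c = 3/5 < 1. The condition a(u,u) ≥ α||u||_{H^1}² reads (1−α)∫(u')² ≥ (α−c)∫u². Any admissible α is ≤ 1 (rapidly oscillating u have ∫u²/∫(u')² → 0), and α = 1 would force 0 ≥ (1−c)∫u², impossible since c < 1; so 1−α > 0. By the sharp Poincaré inequality on H^1_0 of an interval of length L, ∫(u')² ≥ (π/L)²∫u² with equality for the first sine mode sin(π(x−x₀)/L) (x₀ the left endpoint), so the inequality holds for all u iff (1−α)(π/L)² ≥ α − c, i.e. α ≤ ((π/L)² + c)/((π/L)² + 1) = (1 + c(L/π)²)/(1 + (L/π)²). With (π/L)² = 9*π^2/25 and c = 3/5, the largest admissible constant is α = ((π/L)² + c)/((π/L)² + 1).
Simplifying, α = 3*(5 + 3*π^2)/(25 + 9*π^2).


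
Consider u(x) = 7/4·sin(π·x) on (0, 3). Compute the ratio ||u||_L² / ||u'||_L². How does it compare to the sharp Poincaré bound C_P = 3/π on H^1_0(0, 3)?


||u||_L² / ||u'||_L² = 1/π < C_P = 3/π.

u(x) = 7/4·sin(π·x), so u'(x) = 7*π*cos(π*x)/4.
Writing u(x) = A·sin(kπx/L) with A = 7/4 and k = 3, use ∫_0^L sin²(kπx/L) dx = L/2 and ∫_0^L cos²(kπx/L) dx = L/2.
u² = 49/16·sin²(π·x) and (u')² = 49*π^2/16·cos²(π·x), and each of sin², cos² integrates to L/2 = 3/2 over (0, 3).
∫_0^3 u² dx = 147/32, so ||u||_L² = 7*sqrt(6)/8.
∫_0^3 (u')² dx = 147*π^2/32, so ||u'||_L² = 7*sqrt(6)*π/8.
Ratio ||u||_L² / ||u'||_L² = 1/π.
Sharp Poincaré constant on H^1_0(0, 3) is C_P = L/π = 3/π, achieved by sin(π/3·x).
This is the k = 3 harmonic; the ratio L/(kπ) is strictly less than C_P = L/π, consistent with the sharp inequality ||u||_L² ≤ C_P ||u'||_L².


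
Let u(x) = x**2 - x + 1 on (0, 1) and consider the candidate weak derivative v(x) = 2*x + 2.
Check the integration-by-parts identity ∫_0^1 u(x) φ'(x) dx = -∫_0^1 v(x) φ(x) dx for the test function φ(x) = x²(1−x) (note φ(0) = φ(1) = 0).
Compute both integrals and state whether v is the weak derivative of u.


LHS = -1/60, RHS = -4/15. No, v is not the weak derivative of u.

u(x) = x**2 - x + 1, classical derivative u'(x) = 2*x - 1.
φ(x) = x²(1−x), so φ'(x) = x*(2 - 3*x).
Note φ(0) = φ(1) = 0, so the boundary term u·φ vanishes.
LHS = ∫_0^1 u(x) φ'(x) dx = ∫_0^1 (-3*x^4 + 5*x^3 - 5*x^2 + 2*x) dx. Term by term:
  ∫_0^1 -3*x^4 dx = -3/5;  ∫_0^1 5*x^3 dx = 5/4;  ∫_0^1 -5*x^2 dx = -5/3;
  ∫_0^1 2*x dx = 1.
Sum: -3/5 + 5/4 − 5/3 + 1 = -1/60.
So LHS = -1/60.
∫_0^1 v(x) φ(x) dx = ∫_0^1 (-2*x^4 + 2*x^2) dx. Term by term:
  ∫_0^1 -2*x^4 dx = -2/5;  ∫_0^1 2*x^2 dx = 2/3.
Sum: -2/5 + 2/3 = 4/15.
So RHS = -∫_0^1 v(x) φ(x) dx = -4/15.
LHS − RHS = 1/4 ≠ 0, so the identity fails.
(For a valid weak derivative the identity must hold for EVERY test function, in particular this one. The failure shows v is NOT the weak derivative of u.)
Correct weak derivative would be u'(x) = 2*x - 1.


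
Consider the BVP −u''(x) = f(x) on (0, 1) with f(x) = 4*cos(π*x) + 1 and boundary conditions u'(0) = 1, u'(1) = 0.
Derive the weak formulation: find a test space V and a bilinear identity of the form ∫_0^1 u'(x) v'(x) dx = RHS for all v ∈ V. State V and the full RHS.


V = H^1(0, 1) (v unrestricted at boundary; u is determined up to an additive constant); weak form: ∫_0^1 u'v' dx = ∫_0^1 (4*cos(π*x) + 1) v dx − v(0) for all v ∈ V.

Multiply both sides by a test function v and integrate from 0 to 1:
  ∫_0^1 −u''(x) v(x) dx = ∫_0^1 f(x) v(x) dx.
Integrate the LHS by parts once:
  ∫_0^1 −u'' v dx = −[u'(x) v(x)]_0^1 + ∫_0^1 u'(x) v'(x) dx.
Thus ∫_0^1 u'(x) v'(x) dx = ∫_0^1 f(x) v(x) dx + [u'(x) v(x)]_0^1.
Choose V so that boundary terms are either known or forced to vanish.
u has inhomogeneous Neumann u'(0) = 1, u'(1) = 0. [u' v]_0^1 = (0)·v(1) − (1)·v(0) = − v(0). Take V = H^1(0, 1); boundary term becomes part of RHS.
Weak formulation: find u (satisfying any essential BC) such that ∫_0^1 u'(x) v'(x) dx = ∫_0^1 f v dx − v(0) for all v ∈ V (Neumann data are natural BCs: they enter the RHS as boundary terms).
Substituting f(x) = 4*cos(π*x) + 1, the right-hand side is ∫_0^1 (4*cos(π*x) + 1) v dx − v(0).
Compatibility check (pure Neumann): taking v ≡ 1 ∈ V gives 0 = ∫_0^1 f dx + (0) − (1), i.e. ∫_0^1 f dx must equal u'(0) − u'(1) = 1. Indeed ∫_0^1 (4*cos(π*x) + 1) dx = 1, so the data are compatible. The solution is then unique only up to an additive constant (fix it e.g. by requiring ∫_0^1 u dx = 0).


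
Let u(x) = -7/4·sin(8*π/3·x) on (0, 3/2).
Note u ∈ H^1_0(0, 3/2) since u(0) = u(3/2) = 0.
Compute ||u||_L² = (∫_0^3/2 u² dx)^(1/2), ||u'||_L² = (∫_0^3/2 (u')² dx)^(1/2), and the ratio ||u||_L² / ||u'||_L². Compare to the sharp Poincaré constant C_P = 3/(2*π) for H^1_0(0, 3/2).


||u||_L² / ||u'||_L² = 3/(8*π) < C_P = 3/(2*π).

u(x) = -7/4·sin(8*π/3·x), so u'(x) = -14*π*cos(8*π*x/3)/3.
Writing u(x) = A·sin(kπx/L) with A = -7/4 and k = 4, use ∫_0^L sin²(kπx/L) dx = L/2 and ∫_0^L cos²(kπx/L) dx = L/2.
u² = 49/16·sin²(8*π/3·x) and (u')² = 196*π^2/9·cos²(8*π/3·x), and each of sin², cos² integrates to L/2 = 3/4 over (0, 3/2).
∫_0^3/2 u² dx = 147/64, so ||u||_L² = 7*sqrt(3)/8.
∫_0^3/2 (u')² dx = 49*π^2/3, so ||u'||_L² = 7*sqrt(3)*π/3.
Ratio ||u||_L² / ||u'||_L² = 3/(8*π).
Sharp Poincaré constant on H^1_0(0, 3/2) is C_P = L/π = 3/(2*π), achieved by sin(2*π/3·x).
This is the k = 4 harmonic; the ratio L/(kπ) is strictly less than C_P = L/π, consistent with the sharp inequality ||u||_L² ≤ C_P ||u'||_L².


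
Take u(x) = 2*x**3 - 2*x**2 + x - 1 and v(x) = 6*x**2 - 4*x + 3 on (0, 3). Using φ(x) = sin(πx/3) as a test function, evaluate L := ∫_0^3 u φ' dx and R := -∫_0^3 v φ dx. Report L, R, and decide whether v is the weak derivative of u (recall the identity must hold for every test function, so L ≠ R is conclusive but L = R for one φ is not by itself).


LHS = -132/π + 648/π^3, RHS = -144/π + 648/π^3. No, v is not the weak derivative of u.

u(x) = 2*x**3 - 2*x**2 + x - 1, classical derivative u'(x) = 6*x**2 - 4*x + 1.
φ(x) = sin(πx/3), so φ'(x) = π*cos(π*x/3)/3.
Note φ(0) = φ(3) = 0, so the boundary term u·φ vanishes.
LHS = ∫_0^3 u(x) φ'(x) dx = ∫_0^3 (2*π*x^3*cos(π*x/3)/3 - 2*π*x^2*cos(π*x/3)/3 + π*x*cos(π*x/3)/3 - π*cos(π*x/3)/3) dx. Term by term:
  ∫_0^3 -π*cos(π*x/3)/3 dx = 0;  ∫_0^3 -2*π*x^2*cos(π*x/3)/3 dx = 36/π;  ∫_0^3 π*x*cos(π*x/3)/3 dx = -6/π;
  ∫_0^3 2*π*x^3*cos(π*x/3)/3 dx = -162/π + 648/π^3.
Sum: 0 + 36/π − 6/π + -162/π + 648/π^3 = -132/π + 648/π^3.
So LHS = -132/π + 648/π^3.
∫_0^3 v(x) φ(x) dx = ∫_0^3 (6*x^2*sin(π*x/3) - 4*x*sin(π*x/3) + 3*sin(π*x/3)) dx. Term by term:
  ∫_0^3 3*sin(π*x/3) dx = 18/π;  ∫_0^3 -4*x*sin(π*x/3) dx = -36/π;  ∫_0^3 6*x^2*sin(π*x/3) dx = -648/π^3 + 162/π.
Sum: 18/π − 36/π + -648/π^3 + 162/π = -648/π^3 + 144/π.
So RHS = -∫_0^3 v(x) φ(x) dx = -144/π + 648/π^3.
LHS − RHS = 12/π ≠ 0, so the identity fails.
(For a valid weak derivative the identity must hold for EVERY test function, in particular this one. The failure shows v is NOT the weak derivative of u.)
Correct weak derivative would be u'(x) = 6*x**2 - 4*x + 1.


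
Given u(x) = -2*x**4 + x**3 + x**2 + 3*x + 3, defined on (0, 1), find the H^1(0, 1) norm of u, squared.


||u||_{H^1}^2 = 20617/630

The H^1 norm (squared) on an interval (0, L) is
  ||u||_{H^1}^2 = ∫_0^L u(x)^2 dx + ∫_0^L u'(x)^2 dx.
Compute u'(x) = -8*x**3 + 3*x**2 + 2*x + 3.
Then u(x)^2 = 4*x**8 - 4*x**7 - 3*x**6 - 10*x**5 - 5*x**4 + 12*x**3 + 15*x**2 + 18*x + 9 and u'(x)^2 = 64*x**6 - 48*x**5 - 23*x**4 - 36*x**3 + 22*x**2 + 12*x + 9.
Integrate each monomial from 0 to 1 using ∫_0^1 c·x^n dx = c·1^(n+1)/(n+1):
  ∫_0^1 u(x)^2 dx = ∫_0^1 (4*x^8 - 4*x^7 - 3*x^6 - 10*x^5 - 5*x^4 + 12*x^3 + 15*x^2 + 18*x + 9) dx. Term by term:
    ∫_0^1 4*x^8 dx = 4/9;  ∫_0^1 -4*x^7 dx = -1/2;  ∫_0^1 -3*x^6 dx = -3/7;
    ∫_0^1 -10*x^5 dx = -5/3;  ∫_0^1 -5*x^4 dx = -1;  ∫_0^1 12*x^3 dx = 3;
    ∫_0^1 15*x^2 dx = 5;  ∫_0^1 18*x dx = 9;  ∫_0^1 9 dx = 9.
  Sum: 4/9 − 1/2 − 3/7 − 5/3 − 1 + 3 + 5 + 9 + 9 = 2879/126.
  ∫_0^1 u'(x)^2 dx = ∫_0^1 (64*x^6 - 48*x^5 - 23*x^4 - 36*x^3 + 22*x^2 + 12*x + 9) dx. Term by term:
    ∫_0^1 64*x^6 dx = 64/7;  ∫_0^1 -48*x^5 dx = -8;  ∫_0^1 -23*x^4 dx = -23/5;
    ∫_0^1 -36*x^3 dx = -9;  ∫_0^1 22*x^2 dx = 22/3;  ∫_0^1 12*x dx = 6;
    ∫_0^1 9 dx = 9.
  Sum: 64/7 − 8 − 23/5 − 9 + 22/3 + 6 + 9 = 1037/105.
Adding: ||u||_{H^1}^2 = 2879/126 + 1037/105 = 20617/630.


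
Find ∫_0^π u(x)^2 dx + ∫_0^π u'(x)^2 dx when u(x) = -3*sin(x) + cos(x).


||u||_{H^1(0,π)}^2 = 10*π

u'(x) = -sin(x) - 3*cos(x).
Expand u² and (u')² and integrate term by term on (0, π), using: for integers n ≥ 1, ∫_0^π sin²(nx) dx = ∫_0^π cos²(nx) dx = π/2; for n ≠ n', ∫_0^π sin(nx)sin(n'x) dx = ∫_0^π cos(nx)cos(n'x) dx = 0; and by product-to-sum, ∫_0^π sin(nx)cos(n'x) dx = ½∫_0^π [sin((n+n')x) + sin((n−n')x)] dx, which is 0 when n+n' is even and 2n/(n²−n'²) when n+n' is odd (it need not vanish on (0, π)).
  u² squared terms: (-3)²·∫sin(x)² dx = 9·π/2 = 9*π/2;  (1)²·∫cos(x)² dx = 1·π/2 = π/2.
  u² cross terms: 2·(-3)·(1)·∫sin(x)·cos(x) dx = -6·(0) = 0.
  So ∫_0^π u² dx = 9*π/2 + π/2 + 0 = 5*π.
  (u')² squared terms: (-1)²·∫sin(x)² dx = 1·π/2 = π/2;  (-3)²·∫cos(x)² dx = 9·π/2 = 9*π/2.
  (u')² cross terms: 2·(-1)·(-3)·∫sin(x)·cos(x) dx = 6·(0) = 0.
  So ∫_0^π (u')² dx = π/2 + 9*π/2 + 0 = 5*π.
||u||_{H^1}^2 = (5*π) + (5*π) = 10*π.


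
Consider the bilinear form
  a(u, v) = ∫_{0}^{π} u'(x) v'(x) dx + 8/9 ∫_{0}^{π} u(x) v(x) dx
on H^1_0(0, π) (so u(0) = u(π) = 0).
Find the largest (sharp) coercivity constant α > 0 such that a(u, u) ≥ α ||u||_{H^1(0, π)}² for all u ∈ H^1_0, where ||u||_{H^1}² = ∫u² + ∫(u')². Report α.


α = 17/18

Coercivity of a(·,·) on H^1_0(0, π) means a(u, u) ≥ α ||u||_{H^1}² for every u ∈ H^1_0.
The interval has length L = π, and Poincaré/coercivity depend only on L. Here a(u, u) = ∫(u')² + (8/9)·∫u².
Here 0 < c = 8/9 < 1. The condition a(u,u) ≥ α||u||_{H^1}² reads (1−α)∫(u')² ≥ (α−c)∫u². Any admissible α is ≤ 1 (rapidly oscillating u have ∫u²/∫(u')² → 0), and α = 1 would force 0 ≥ (1−c)∫u², impossible since c < 1; so 1−α > 0. By the sharp Poincaré inequality on H^1_0 of an interval of length L, ∫(u')² ≥ (π/L)²∫u² with equality for the first sine mode sin(π(x−x₀)/L) (x₀ the left endpoint), so the inequality holds for all u iff (1−α)(π/L)² ≥ α − c, i.e. α ≤ ((π/L)² + c)/((π/L)² + 1) = (1 + c(L/π)²)/(1 + (L/π)²). With (π/L)² = 1 and c = 8/9, the largest admissible constant is α = ((π/L)² + c)/((π/L)² + 1).
Simplifying, α = 17/18.


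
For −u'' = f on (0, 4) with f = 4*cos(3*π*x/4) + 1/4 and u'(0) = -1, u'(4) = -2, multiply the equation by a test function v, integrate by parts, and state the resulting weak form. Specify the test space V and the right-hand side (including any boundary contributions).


V = H^1(0, 4) (v unrestricted at boundary; u is determined up to an additive constant); weak form: ∫_0^4 u'v' dx = ∫_0^4 (4*cos(3*π*x/4) + 1/4) v dx − 2·v(4) + v(0) for all v ∈ V.

Multiply both sides by a test function v and integrate from 0 to 4:
  ∫_0^4 −u''(x) v(x) dx = ∫_0^4 f(x) v(x) dx.
Integrate the LHS by parts once:
  ∫_0^4 −u'' v dx = −[u'(x) v(x)]_0^4 + ∫_0^4 u'(x) v'(x) dx.
Thus ∫_0^4 u'(x) v'(x) dx = ∫_0^4 f(x) v(x) dx + [u'(x) v(x)]_0^4.
Choose V so that boundary terms are either known or forced to vanish.
u has inhomogeneous Neumann u'(0) = -1, u'(4) = -2. [u' v]_0^4 = (-2)·v(4) − (-1)·v(0) = − 2·v(4) + v(0). Take V = H^1(0, 4); boundary term becomes part of RHS.
Weak formulation: find u (satisfying any essential BC) such that ∫_0^4 u'(x) v'(x) dx = ∫_0^4 f v dx − 2·v(4) + v(0) for all v ∈ V (Neumann data are natural BCs: they enter the RHS as boundary terms).
Substituting f(x) = 4*cos(3*π*x/4) + 1/4, the right-hand side is ∫_0^4 (4*cos(3*π*x/4) + 1/4) v dx − 2·v(4) + v(0).
Compatibility check (pure Neumann): taking v ≡ 1 ∈ V gives 0 = ∫_0^4 f dx + (-2) − (-1), i.e. ∫_0^4 f dx must equal u'(0) − u'(4) = 1. Indeed ∫_0^4 (4*cos(3*π*x/4) + 1/4) dx = 1, so the data are compatible. The solution is then unique only up to an additive constant (fix it e.g. by requiring ∫_0^4 u dx = 0).


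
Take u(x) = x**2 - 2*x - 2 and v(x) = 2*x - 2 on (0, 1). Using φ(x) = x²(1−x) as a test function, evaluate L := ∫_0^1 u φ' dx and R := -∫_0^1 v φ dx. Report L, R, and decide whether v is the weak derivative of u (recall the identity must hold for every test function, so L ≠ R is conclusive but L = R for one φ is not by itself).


LHS = 1/15, RHS = 1/15. Yes, v = u' weakly.

u(x) = x**2 - 2*x - 2, classical derivative u'(x) = 2*x - 2.
φ(x) = x²(1−x), so φ'(x) = x*(2 - 3*x).
Note φ(0) = φ(1) = 0, so the boundary term u·φ vanishes.
LHS = ∫_0^1 u(x) φ'(x) dx = ∫_0^1 (-3*x^4 + 8*x^3 + 2*x^2 - 4*x) dx. Term by term:
  ∫_0^1 -3*x^4 dx = -3/5;  ∫_0^1 8*x^3 dx = 2;  ∫_0^1 2*x^2 dx = 2/3;
  ∫_0^1 -4*x dx = -2.
Sum: -3/5 + 2 + 2/3 − 2 = 1/15.
So LHS = 1/15.
∫_0^1 v(x) φ(x) dx = ∫_0^1 (-2*x^4 + 4*x^3 - 2*x^2) dx. Term by term:
  ∫_0^1 -2*x^4 dx = -2/5;  ∫_0^1 4*x^3 dx = 1;  ∫_0^1 -2*x^2 dx = -2/3.
Sum: -2/5 + 1 − 2/3 = -1/15.
So RHS = -∫_0^1 v(x) φ(x) dx = 1/15.
LHS = RHS, so the identity holds for this test φ.
Moreover u is smooth here and v(x) = u'(x) = 2*x - 2 pointwise, so the identity holds for every test function. Hence v is the weak derivative of u.


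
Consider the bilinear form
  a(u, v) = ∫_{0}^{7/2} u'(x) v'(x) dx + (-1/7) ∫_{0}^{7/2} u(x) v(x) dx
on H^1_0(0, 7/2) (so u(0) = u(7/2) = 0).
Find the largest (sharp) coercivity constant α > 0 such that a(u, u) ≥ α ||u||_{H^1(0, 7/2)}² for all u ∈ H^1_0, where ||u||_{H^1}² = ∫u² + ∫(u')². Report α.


α = (-7 + 4*π^2)/(4*π^2 + 49)

Coercivity of a(·,·) on H^1_0(0, 7/2) means a(u, u) ≥ α ||u||_{H^1}² for every u ∈ H^1_0.
The interval has length L = 7/2, and Poincaré/coercivity depend only on L. Here a(u, u) = ∫(u')² + (-1/7)·∫u².
Here c = -1/7 < 0 with |c| < (π/L)² = 4*π^2/49, so coercivity still holds. The condition a(u,u) ≥ α||u||_{H^1}² reads (1−α)∫(u')² ≥ (α−c)∫u². Any admissible α is ≤ 1 (rapidly oscillating u have ∫u²/∫(u')² → 0), and α = 1 would force 0 ≥ (1−c)∫u², impossible since c < 1; so 1−α > 0. By the sharp Poincaré inequality on H^1_0 of an interval of length L, ∫(u')² ≥ (π/L)²∫u² with equality for the first sine mode sin(π(x−x₀)/L) (x₀ the left endpoint), so the inequality holds for all u iff (1−α)(π/L)² ≥ α − c, i.e. α ≤ ((π/L)² + c)/((π/L)² + 1) = (1 + c(L/π)²)/(1 + (L/π)²). (Direct route, valid since c ≤ 0: Poincaré gives c∫u² ≥ c(L/π)²∫(u')², so a(u,u) ≥ (1 + c(L/π)²)∫(u')², while ||u||_{H^1}² ≤ (1 + (L/π)²)∫(u')²; dividing yields the same α.) With (π/L)² = 4*π^2/49 and c = -1/7, the largest admissible constant is α = ((π/L)² + c)/((π/L)² + 1).
Simplifying, α = (-7 + 4*π^2)/(4*π^2 + 49).


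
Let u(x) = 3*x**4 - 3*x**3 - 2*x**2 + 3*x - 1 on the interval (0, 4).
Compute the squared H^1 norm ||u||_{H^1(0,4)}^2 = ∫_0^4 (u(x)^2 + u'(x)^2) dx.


||u||_{H^1}^2 = 6691928/21

The H^1 norm (squared) on an interval (0, L) is
  ||u||_{H^1}^2 = ∫_0^L u(x)^2 dx + ∫_0^L u'(x)^2 dx.
Compute u'(x) = 12*x**3 - 9*x**2 - 4*x + 3.
Then u(x)^2 = 9*x**8 - 18*x**7 - 3*x**6 + 30*x**5 - 20*x**4 - 6*x**3 + 13*x**2 - 6*x + 1 and u'(x)^2 = 144*x**6 - 216*x**5 - 15*x**4 + 144*x**3 - 38*x**2 - 24*x + 9.
Integrate each monomial from 0 to 4 using ∫_0^4 c·x^n dx = c·4^(n+1)/(n+1):
  ∫_0^4 u(x)^2 dx = ∫_0^4 (9*x^8 - 18*x^7 - 3*x^6 + 30*x^5 - 20*x^4 - 6*x^3 + 13*x^2 - 6*x + 1) dx. Term by term:
    ∫_0^4 9*x^8 dx = 262144;  ∫_0^4 -18*x^7 dx = -147456;  ∫_0^4 -3*x^6 dx = -49152/7;
    ∫_0^4 30*x^5 dx = 20480;  ∫_0^4 -20*x^4 dx = -4096;  ∫_0^4 -6*x^3 dx = -384;
    ∫_0^4 13*x^2 dx = 832/3;  ∫_0^4 -6*x dx = -48;  ∫_0^4 1 dx = 4.
  Sum: 262144 − 147456 − 49152/7 + 20480 − 4096 − 384 + 832/3 − 48 + 4 = 2601892/21.
  ∫_0^4 u'(x)^2 dx = ∫_0^4 (144*x^6 - 216*x^5 - 15*x^4 + 144*x^3 - 38*x^2 - 24*x + 9) dx. Term by term:
    ∫_0^4 144*x^6 dx = 2359296/7;  ∫_0^4 -216*x^5 dx = -147456;  ∫_0^4 -15*x^4 dx = -3072;
    ∫_0^4 144*x^3 dx = 9216;  ∫_0^4 -38*x^2 dx = -2432/3;  ∫_0^4 -24*x dx = -192;
    ∫_0^4 9 dx = 36.
  Sum: 2359296/7 − 147456 − 3072 + 9216 − 2432/3 − 192 + 36 = 4090036/21.
Adding: ||u||_{H^1}^2 = 2601892/21 + 4090036/21 = 6691928/21.


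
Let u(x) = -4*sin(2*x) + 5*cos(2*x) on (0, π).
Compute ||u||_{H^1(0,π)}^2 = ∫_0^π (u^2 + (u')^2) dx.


||u||_{H^1(0,π)}^2 = 205*π/2

u'(x) = -10*sin(2*x) - 8*cos(2*x).
Expand u² and (u')² and integrate term by term on (0, π), using: for integers n ≥ 1, ∫_0^π sin²(nx) dx = ∫_0^π cos²(nx) dx = π/2; for n ≠ n', ∫_0^π sin(nx)sin(n'x) dx = ∫_0^π cos(nx)cos(n'x) dx = 0; and by product-to-sum, ∫_0^π sin(nx)cos(n'x) dx = ½∫_0^π [sin((n+n')x) + sin((n−n')x)] dx, which is 0 when n+n' is even and 2n/(n²−n'²) when n+n' is odd (it need not vanish on (0, π)).
  u² squared terms: (-4)²·∫sin(2x)² dx = 16·π/2 = 8*π;  (5)²·∫cos(2x)² dx = 25·π/2 = 25*π/2.
  u² cross terms: 2·(-4)·(5)·∫sin(2x)·cos(2x) dx = -40·(0) = 0.
  So ∫_0^π u² dx = 8*π + 25*π/2 + 0 = 41*π/2.
  (u')² squared terms: (-10)²·∫sin(2x)² dx = 100·π/2 = 50*π;  (-8)²·∫cos(2x)² dx = 64·π/2 = 32*π.
  (u')² cross terms: 2·(-10)·(-8)·∫sin(2x)·cos(2x) dx = 160·(0) = 0.
  So ∫_0^π (u')² dx = 50*π + 32*π + 0 = 82*π.
||u||_{H^1}^2 = (41*π/2) + (82*π) = 205*π/2.


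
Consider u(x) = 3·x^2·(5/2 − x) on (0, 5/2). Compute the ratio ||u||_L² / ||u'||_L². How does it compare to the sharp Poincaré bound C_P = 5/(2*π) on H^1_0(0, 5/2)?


||u||_L² / ||u'||_L² = 5*sqrt(14)/28 < C_P = 5/(2*π).

u(x) = 3·x^2·(5/2 − x), so u'(x) = 3*x*(5 - 3*x).
u(x) = 3·x^2·(5/2 − x) vanishes at x = 0 and x = 5/2, so u ∈ H^1_0(0, 5/2). Differentiate via the product rule and integrate the resulting polynomials term by term.
  ∫_0^5/2 u² dx = ∫_0^5/2 (9*x^6 - 45*x^5 + 225*x^4/4) dx. Term by term:
    ∫_0^5/2 9*x^6 dx = 703125/896;  ∫_0^5/2 -45*x^5 dx = -234375/128;  ∫_0^5/2 225*x^4/4 dx = 140625/128.
  Sum: 703125/896 − 234375/128 + 140625/128 = 46875/896.
  ∫_0^5/2 (u')² dx = ∫_0^5/2 (81*x^4 - 270*x^3 + 225*x^2) dx. Term by term:
    ∫_0^5/2 81*x^4 dx = 50625/32;  ∫_0^5/2 -270*x^3 dx = -84375/32;  ∫_0^5/2 225*x^2 dx = 9375/8.
  Sum: 50625/32 − 84375/32 + 9375/8 = 1875/16.
∫_0^5/2 u² dx = 46875/896, so ||u||_L² = 125*sqrt(42)/112.
∫_0^5/2 (u')² dx = 1875/16, so ||u'||_L² = 25*sqrt(3)/4.
Ratio ||u||_L² / ||u'||_L² = 5*sqrt(14)/28.
Sharp Poincaré constant on H^1_0(0, 5/2) is C_P = L/π = 5/(2*π), achieved by sin(2*π/5·x).
A polynomial bump cannot attain the sharp Poincaré constant (only the first sine eigenfunction does), so the ratio is strictly less than C_P, consistent with ||u||_L² ≤ C_P ||u'||_L².


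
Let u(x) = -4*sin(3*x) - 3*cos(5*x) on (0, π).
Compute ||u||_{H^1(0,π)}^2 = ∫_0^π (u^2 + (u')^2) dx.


||u||_{H^1(0,π)}^2 = 197*π

u'(x) = 15*sin(5*x) - 12*cos(3*x).
Expand u² and (u')² and integrate term by term on (0, π), using: for integers n ≥ 1, ∫_0^π sin²(nx) dx = ∫_0^π cos²(nx) dx = π/2; for n ≠ n', ∫_0^π sin(nx)sin(n'x) dx = ∫_0^π cos(nx)cos(n'x) dx = 0; and by product-to-sum, ∫_0^π sin(nx)cos(n'x) dx = ½∫_0^π [sin((n+n')x) + sin((n−n')x)] dx, which is 0 when n+n' is even and 2n/(n²−n'²) when n+n' is odd (it need not vanish on (0, π)).
  u² squared terms: (-4)²·∫sin(3x)² dx = 16·π/2 = 8*π;  (-3)²·∫cos(5x)² dx = 9·π/2 = 9*π/2.
  u² cross terms: 2·(-4)·(-3)·∫sin(3x)·cos(5x) dx = 24·(0) = 0.
  So ∫_0^π u² dx = 8*π + 9*π/2 + 0 = 25*π/2.
  (u')² squared terms: (-12)²·∫cos(3x)² dx = 144·π/2 = 72*π;  (15)²·∫sin(5x)² dx = 225·π/2 = 225*π/2.
  (u')² cross terms: 2·(-12)·(15)·∫cos(3x)·sin(5x) dx = -360·(0) = 0.
  So ∫_0^π (u')² dx = 72*π + 225*π/2 + 0 = 369*π/2.
||u||_{H^1}^2 = (25*π/2) + (369*π/2) = 197*π.


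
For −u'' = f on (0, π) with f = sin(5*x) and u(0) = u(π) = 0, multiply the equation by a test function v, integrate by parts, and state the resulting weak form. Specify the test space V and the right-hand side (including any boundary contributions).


V = H^1_0(0, π) (so v(0) = v(π) = 0); weak form: ∫_0^π u'v' dx = ∫_0^π (sin(5*x)) v dx for all v ∈ V.

Multiply both sides by a test function v and integrate from 0 to π:
  ∫_0^π −u''(x) v(x) dx = ∫_0^π f(x) v(x) dx.
Integrate the LHS by parts once:
  ∫_0^π −u'' v dx = −[u'(x) v(x)]_0^π + ∫_0^π u'(x) v'(x) dx.
Thus ∫_0^π u'(x) v'(x) dx = ∫_0^π f(x) v(x) dx + [u'(x) v(x)]_0^π.
Choose V so that boundary terms are either known or forced to vanish.
u is Dirichlet: u(0) = u(π) = 0. Let V = H^1_0(0, π); then v(0) = v(π) = 0, and [u' v]_0^π = 0.
Weak formulation: find u (satisfying any essential BC) such that ∫_0^π u'(x) v'(x) dx = ∫_0^π f v dx for all v ∈ V.
Substituting f(x) = sin(5*x), the right-hand side is ∫_0^π (sin(5*x)) v dx.


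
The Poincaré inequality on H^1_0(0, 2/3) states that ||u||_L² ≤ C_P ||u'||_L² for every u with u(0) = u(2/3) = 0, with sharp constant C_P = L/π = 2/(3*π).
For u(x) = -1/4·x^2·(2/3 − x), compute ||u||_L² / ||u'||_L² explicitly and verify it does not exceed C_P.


||u||_L² / ||u'||_L² = sqrt(14)/21 < C_P = 2/(3*π).

u(x) = -1/4·x^2·(2/3 − x), so u'(x) = x*(9*x - 4)/12.
u(x) = -1/4·x^2·(2/3 − x) vanishes at x = 0 and x = 2/3, so u ∈ H^1_0(0, 2/3). Differentiate via the product rule and integrate the resulting polynomials term by term.
  ∫_0^2/3 u² dx = ∫_0^2/3 (x^6/16 - x^5/12 + x^4/36) dx. Term by term:
    ∫_0^2/3 x^6/16 dx = 8/15309;  ∫_0^2/3 -x^5/12 dx = -8/6561;  ∫_0^2/3 x^4/36 dx = 8/10935.
  Sum: 8/15309 − 8/6561 + 8/10935 = 8/229635.
  ∫_0^2/3 (u')² dx = ∫_0^2/3 (9*x^4/16 - x^3/2 + x^2/9) dx. Term by term:
    ∫_0^2/3 9*x^4/16 dx = 2/135;  ∫_0^2/3 -x^3/2 dx = -2/81;  ∫_0^2/3 x^2/9 dx = 8/729.
  Sum: 2/135 − 2/81 + 8/729 = 4/3645.
∫_0^2/3 u² dx = 8/229635, so ||u||_L² = 2*sqrt(70)/2835.
∫_0^2/3 (u')² dx = 4/3645, so ||u'||_L² = 2*sqrt(5)/135.
Ratio ||u||_L² / ||u'||_L² = sqrt(14)/21.
Sharp Poincaré constant on H^1_0(0, 2/3) is C_P = L/π = 2/(3*π), achieved by sin(3*π/2·x).
A polynomial bump cannot attain the sharp Poincaré constant (only the first sine eigenfunction does), so the ratio is strictly less than C_P, consistent with ||u||_L² ≤ C_P ||u'||_L².


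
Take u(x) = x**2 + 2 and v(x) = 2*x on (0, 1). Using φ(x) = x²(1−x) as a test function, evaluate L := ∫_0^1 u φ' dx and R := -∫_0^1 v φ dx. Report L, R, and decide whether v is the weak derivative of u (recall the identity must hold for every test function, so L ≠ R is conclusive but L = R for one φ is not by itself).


LHS = -1/10, RHS = -1/10. Yes, v = u' weakly.

u(x) = x**2 + 2, classical derivative u'(x) = 2*x.
φ(x) = x²(1−x), so φ'(x) = x*(2 - 3*x).
Note φ(0) = φ(1) = 0, so the boundary term u·φ vanishes.
LHS = ∫_0^1 u(x) φ'(x) dx = ∫_0^1 (-3*x^4 + 2*x^3 - 6*x^2 + 4*x) dx. Term by term:
  ∫_0^1 -3*x^4 dx = -3/5;  ∫_0^1 2*x^3 dx = 1/2;  ∫_0^1 -6*x^2 dx = -2;
  ∫_0^1 4*x dx = 2.
Sum: -3/5 + 1/2 − 2 + 2 = -1/10.
So LHS = -1/10.
∫_0^1 v(x) φ(x) dx = ∫_0^1 (-2*x^4 + 2*x^3) dx. Term by term:
  ∫_0^1 -2*x^4 dx = -2/5;  ∫_0^1 2*x^3 dx = 1/2.
Sum: -2/5 + 1/2 = 1/10.
So RHS = -∫_0^1 v(x) φ(x) dx = -1/10.
LHS = RHS, so the identity holds for this test φ.
Moreover u is smooth here and v(x) = u'(x) = 2*x pointwise, so the identity holds for every test function. Hence v is the weak derivative of u.


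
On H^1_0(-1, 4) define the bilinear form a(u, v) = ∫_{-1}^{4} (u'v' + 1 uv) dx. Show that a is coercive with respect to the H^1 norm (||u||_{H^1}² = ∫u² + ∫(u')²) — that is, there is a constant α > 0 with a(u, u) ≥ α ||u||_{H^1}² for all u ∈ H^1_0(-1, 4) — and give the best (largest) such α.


α = 1

Coercivity of a(·,·) on H^1_0(-1, 4) means a(u, u) ≥ α ||u||_{H^1}² for every u ∈ H^1_0.
The interval has length L = 5, and Poincaré/coercivity depend only on L. Here a(u, u) = ∫(u')² + (1)·∫u².
Here c = 1 ≥ 1, so a(u,u) = ∫(u')² + c∫u² ≥ ∫(u')² + ∫u² = ||u||_{H^1}², i.e. α = 1 works. No larger α is possible: a(u,u) ≥ α||u||_{H^1}² means (1−α)∫(u')² ≥ (α−c)∫u², and for the modes u_n = sin(nπ(x−x₀)/L) (x₀ the left endpoint) one has ∫u_n²/∫(u_n')² = (L/(nπ))² → 0, so a(u_n,u_n)/||u_n||_{H^1}² → 1. Hence the optimal constant is α = 1.
Therefore α = 1.


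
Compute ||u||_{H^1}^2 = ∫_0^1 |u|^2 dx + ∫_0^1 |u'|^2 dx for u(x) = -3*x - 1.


||u||_{H^1}^2 = 16

The H^1 norm (squared) on an interval (0, L) is
  ||u||_{H^1}^2 = ∫_0^L u(x)^2 dx + ∫_0^L u'(x)^2 dx.
Compute u'(x) = -3.
Then u(x)^2 = 9*x**2 + 6*x + 1 and u'(x)^2 = 9.
Integrate each monomial from 0 to 1 using ∫_0^1 c·x^n dx = c·1^(n+1)/(n+1):
  ∫_0^1 u(x)^2 dx = ∫_0^1 (9*x^2 + 6*x + 1) dx. Term by term:
    ∫_0^1 9*x^2 dx = 3;  ∫_0^1 6*x dx = 3;  ∫_0^1 1 dx = 1.
  Sum: 3 + 3 + 1 = 7.
  ∫_0^1 u'(x)^2 dx = ∫_0^1 (9) dx. Term by term:
    ∫_0^1 9 dx = 9.
Adding: ||u||_{H^1}^2 = 7 + 9 = 16.


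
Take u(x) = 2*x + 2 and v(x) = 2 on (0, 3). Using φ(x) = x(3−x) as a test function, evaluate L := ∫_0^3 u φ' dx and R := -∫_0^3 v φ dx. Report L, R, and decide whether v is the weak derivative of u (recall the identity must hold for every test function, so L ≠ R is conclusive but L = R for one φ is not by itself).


LHS = -9, RHS = -9. Yes, v = u' weakly.

u(x) = 2*x + 2, classical derivative u'(x) = 2.
φ(x) = x(3−x), so φ'(x) = 3 - 2*x.
Note φ(0) = φ(3) = 0, so the boundary term u·φ vanishes.
LHS = ∫_0^3 u(x) φ'(x) dx = ∫_0^3 (-4*x^2 + 2*x + 6) dx. Term by term:
  ∫_0^3 -4*x^2 dx = -36;  ∫_0^3 2*x dx = 9;  ∫_0^3 6 dx = 18.
Sum: -36 + 9 + 18 = -9.
So LHS = -9.
∫_0^3 v(x) φ(x) dx = ∫_0^3 (-2*x^2 + 6*x) dx. Term by term:
  ∫_0^3 -2*x^2 dx = -18;  ∫_0^3 6*x dx = 27.
Sum: -18 + 27 = 9.
So RHS = -∫_0^3 v(x) φ(x) dx = -9.
LHS = RHS, so the identity holds for this test φ.
Moreover u is smooth here and v(x) = u'(x) = 2 pointwise, so the identity holds for every test function. Hence v is the weak derivative of u.


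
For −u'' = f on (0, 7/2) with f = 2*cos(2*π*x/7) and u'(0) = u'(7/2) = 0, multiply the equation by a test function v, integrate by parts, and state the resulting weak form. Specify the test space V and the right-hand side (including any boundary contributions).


V = H^1(0, 7/2) (no boundary constraint on v; u is determined up to an additive constant); weak form: ∫_0^7/2 u'v' dx = ∫_0^7/2 (2*cos(2*π*x/7)) v dx for all v ∈ V.

Multiply both sides by a test function v and integrate from 0 to 7/2:
  ∫_0^7/2 −u''(x) v(x) dx = ∫_0^7/2 f(x) v(x) dx.
Integrate the LHS by parts once:
  ∫_0^7/2 −u'' v dx = −[u'(x) v(x)]_0^7/2 + ∫_0^7/2 u'(x) v'(x) dx.
Thus ∫_0^7/2 u'(x) v'(x) dx = ∫_0^7/2 f(x) v(x) dx + [u'(x) v(x)]_0^7/2.
Choose V so that boundary terms are either known or forced to vanish.
u has homogeneous Neumann: u'(0) = u'(7/2) = 0. So [u' v]_0^7/2 = 0·v(7/2) − 0·v(0) = 0 for any v; take V = H^1(0, 7/2).
Weak formulation: find u (satisfying any essential BC) such that ∫_0^7/2 u'(x) v'(x) dx = ∫_0^7/2 f v dx for all v ∈ V (homogeneous Neumann, so boundary terms vanish).
Substituting f(x) = 2*cos(2*π*x/7), the right-hand side is ∫_0^7/2 (2*cos(2*π*x/7)) v dx.
Compatibility check (pure Neumann): taking v ≡ 1 ∈ V gives 0 = ∫_0^7/2 f dx + (0) − (0), i.e. ∫_0^7/2 f dx must equal u'(0) − u'(7/2) = 0. Indeed ∫_0^7/2 (2*cos(2*π*x/7)) dx = 0, so the data are compatible. The solution is then unique only up to an additive constant (fix it e.g. by requiring ∫_0^7/2 u dx = 0).


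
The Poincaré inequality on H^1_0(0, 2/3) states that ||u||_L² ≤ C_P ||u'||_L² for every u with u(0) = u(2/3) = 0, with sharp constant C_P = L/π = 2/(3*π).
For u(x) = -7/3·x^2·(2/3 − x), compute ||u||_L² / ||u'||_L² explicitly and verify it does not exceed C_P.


||u||_L² / ||u'||_L² = sqrt(14)/21 < C_P = 2/(3*π).

u(x) = -7/3·x^2·(2/3 − x), so u'(x) = 7*x*(9*x - 4)/9.
u(x) = -7/3·x^2·(2/3 − x) vanishes at x = 0 and x = 2/3, so u ∈ H^1_0(0, 2/3). Differentiate via the product rule and integrate the resulting polynomials term by term.
  ∫_0^2/3 u² dx = ∫_0^2/3 (49*x^6/9 - 196*x^5/27 + 196*x^4/81) dx. Term by term:
    ∫_0^2/3 49*x^6/9 dx = 896/19683;  ∫_0^2/3 -196*x^5/27 dx = -6272/59049;  ∫_0^2/3 196*x^4/81 dx = 6272/98415.
  Sum: 896/19683 − 6272/59049 + 6272/98415 = 896/295245.
  ∫_0^2/3 (u')² dx = ∫_0^2/3 (49*x^4 - 392*x^3/9 + 784*x^2/81) dx. Term by term:
    ∫_0^2/3 49*x^4 dx = 1568/1215;  ∫_0^2/3 -392*x^3/9 dx = -1568/729;  ∫_0^2/3 784*x^2/81 dx = 6272/6561.
  Sum: 1568/1215 − 1568/729 + 6272/6561 = 3136/32805.
∫_0^2/3 u² dx = 896/295245, so ||u||_L² = 8*sqrt(70)/1215.
∫_0^2/3 (u')² dx = 3136/32805, so ||u'||_L² = 56*sqrt(5)/405.
Ratio ||u||_L² / ||u'||_L² = sqrt(14)/21.
Sharp Poincaré constant on H^1_0(0, 2/3) is C_P = L/π = 2/(3*π), achieved by sin(3*π/2·x).
A polynomial bump cannot attain the sharp Poincaré constant (only the first sine eigenfunction does), so the ratio is strictly less than C_P, consistent with ||u||_L² ≤ C_P ||u'||_L².


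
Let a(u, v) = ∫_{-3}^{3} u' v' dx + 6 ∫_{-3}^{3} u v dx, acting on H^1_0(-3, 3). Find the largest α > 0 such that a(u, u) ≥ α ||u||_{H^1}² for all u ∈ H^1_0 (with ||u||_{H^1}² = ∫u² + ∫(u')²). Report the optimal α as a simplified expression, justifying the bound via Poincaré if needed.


α = 1

Coercivity of a(·,·) on H^1_0(-3, 3) means a(u, u) ≥ α ||u||_{H^1}² for every u ∈ H^1_0.
The interval has length L = 6, and Poincaré/coercivity depend only on L. Here a(u, u) = ∫(u')² + (6)·∫u².
Here c = 6 ≥ 1, so a(u,u) = ∫(u')² + c∫u² ≥ ∫(u')² + ∫u² = ||u||_{H^1}², i.e. α = 1 works. No larger α is possible: a(u,u) ≥ α||u||_{H^1}² means (1−α)∫(u')² ≥ (α−c)∫u², and for the modes u_n = sin(nπ(x−x₀)/L) (x₀ the left endpoint) one has ∫u_n²/∫(u_n')² = (L/(nπ))² → 0, so a(u_n,u_n)/||u_n||_{H^1}² → 1. Hence the optimal constant is α = 1.
Therefore α = 1.


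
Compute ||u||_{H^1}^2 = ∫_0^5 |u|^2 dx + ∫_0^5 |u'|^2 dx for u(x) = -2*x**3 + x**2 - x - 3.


||u||_{H^1}^2 = 2444275/42

The H^1 norm (squared) on an interval (0, L) is
  ||u||_{H^1}^2 = ∫_0^L u(x)^2 dx + ∫_0^L u'(x)^2 dx.
Compute u'(x) = -6*x**2 + 2*x - 1.
Then u(x)^2 = 4*x**6 - 4*x**5 + 5*x**4 + 10*x**3 - 5*x**2 + 6*x + 9 and u'(x)^2 = 36*x**4 - 24*x**3 + 16*x**2 - 4*x + 1.
Integrate each monomial from 0 to 5 using ∫_0^5 c·x^n dx = c·5^(n+1)/(n+1):
  ∫_0^5 u(x)^2 dx = ∫_0^5 (4*x^6 - 4*x^5 + 5*x^4 + 10*x^3 - 5*x^2 + 6*x + 9) dx. Term by term:
    ∫_0^5 4*x^6 dx = 312500/7;  ∫_0^5 -4*x^5 dx = -31250/3;  ∫_0^5 5*x^4 dx = 3125;
    ∫_0^5 10*x^3 dx = 3125/2;  ∫_0^5 -5*x^2 dx = -625/3;  ∫_0^5 6*x dx = 75;
    ∫_0^5 9 dx = 45.
  Sum: 312500/7 − 31250/3 + 3125 + 3125/2 − 625/3 + 75 + 45 = 543555/14.
  ∫_0^5 u'(x)^2 dx = ∫_0^5 (36*x^4 - 24*x^3 + 16*x^2 - 4*x + 1) dx. Term by term:
    ∫_0^5 36*x^4 dx = 22500;  ∫_0^5 -24*x^3 dx = -3750;  ∫_0^5 16*x^2 dx = 2000/3;
    ∫_0^5 -4*x dx = -50;  ∫_0^5 1 dx = 5.
  Sum: 22500 − 3750 + 2000/3 − 50 + 5 = 58115/3.
Adding: ||u||_{H^1}^2 = 543555/14 + 58115/3 = 2444275/42.


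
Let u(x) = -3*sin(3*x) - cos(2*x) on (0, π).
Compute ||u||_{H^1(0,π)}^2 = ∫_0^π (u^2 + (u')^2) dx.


||u||_{H^1(0,π)}^2 = 36 + 95*π/2

u'(x) = 2*sin(2*x) - 9*cos(3*x).
Expand u² and (u')² and integrate term by term on (0, π), using: for integers n ≥ 1, ∫_0^π sin²(nx) dx = ∫_0^π cos²(nx) dx = π/2; for n ≠ n', ∫_0^π sin(nx)sin(n'x) dx = ∫_0^π cos(nx)cos(n'x) dx = 0; and by product-to-sum, ∫_0^π sin(nx)cos(n'x) dx = ½∫_0^π [sin((n+n')x) + sin((n−n')x)] dx, which is 0 when n+n' is even and 2n/(n²−n'²) when n+n' is odd (it need not vanish on (0, π)).
  u² squared terms: (-1)²·∫cos(2x)² dx = 1·π/2 = π/2;  (-3)²·∫sin(3x)² dx = 9·π/2 = 9*π/2.
  u² cross terms: 2·(-1)·(-3)·∫cos(2x)·sin(3x) dx = 6·(6/5) = 36/5.
  So ∫_0^π u² dx = π/2 + 9*π/2 + 36/5 = 36/5 + 5*π.
  (u')² squared terms: (-9)²·∫cos(3x)² dx = 81·π/2 = 81*π/2;  (2)²·∫sin(2x)² dx = 4·π/2 = 2*π.
  (u')² cross terms: 2·(-9)·(2)·∫cos(3x)·sin(2x) dx = -36·(-4/5) = 144/5.
  So ∫_0^π (u')² dx = 81*π/2 + 2*π + 144/5 = 144/5 + 85*π/2.
||u||_{H^1}^2 = (36/5 + 5*π) + (144/5 + 85*π/2) = 36 + 95*π/2.
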